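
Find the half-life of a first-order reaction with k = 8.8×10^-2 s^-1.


t½ = ln2/k = 0.693147/(8.8×10^-2 s^-1)
= 7.877 s

7.877 s


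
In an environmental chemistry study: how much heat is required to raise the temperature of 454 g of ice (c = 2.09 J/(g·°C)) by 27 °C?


q = mcΔT = 454 × 2.09 × 27
= 25619.22 J

25619.22 J


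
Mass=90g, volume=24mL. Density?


ρ = mass/volume
= 90/24
= 3.75 g/mL

3.75 g/mL


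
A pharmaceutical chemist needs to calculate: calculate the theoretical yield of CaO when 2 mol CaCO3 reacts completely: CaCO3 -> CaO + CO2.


Mole ratio CaO:CaCO3 = 1:1
n(CaO) = 2 × 1/1 = 2.000 mol
mass = 2.000 × 56.08 = 112.16 g

112.16 g


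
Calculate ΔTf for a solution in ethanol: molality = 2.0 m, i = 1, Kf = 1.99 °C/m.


ΔTf = Kf × m × i
= 1.99 × 2.0 × 1
= 3.98 °C

3.98 °C


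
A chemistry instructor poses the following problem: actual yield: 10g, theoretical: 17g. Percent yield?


% yield = actual/theoretical × 100
= 10/17 × 100
= 58.82%

58.82%


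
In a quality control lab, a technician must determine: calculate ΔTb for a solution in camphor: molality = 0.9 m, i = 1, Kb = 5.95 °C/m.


ΔTb = Kb × m × i
= 5.95 × 0.9 × 1
= 5.355 °C

5.355 °C


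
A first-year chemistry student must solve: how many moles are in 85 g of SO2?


M(SO2) = 64.07 g/mol
n = mass/M = 85/64.07 = 1.3267 mol

1.3267 mol


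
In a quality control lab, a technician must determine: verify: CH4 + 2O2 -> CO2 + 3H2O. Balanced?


Equation: CH4 + 2O2 -> CO2 + 3H2O
Check atoms: C: 1=1, H: 4≠6, O: 4≠5
Not balanced

No, not balanced


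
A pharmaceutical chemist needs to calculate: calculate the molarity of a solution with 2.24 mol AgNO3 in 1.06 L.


M = n/V = 2.24/1.06 = 2.113 mol/L

2.113 M


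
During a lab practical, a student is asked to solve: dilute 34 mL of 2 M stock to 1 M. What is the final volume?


C1V1 = C2V2
2 × 34 = 1 × V2
V2 = 68/1 = 68.0 mL

68.0 mL


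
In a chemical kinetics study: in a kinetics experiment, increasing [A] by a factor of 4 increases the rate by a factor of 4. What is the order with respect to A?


rate ∝ [A]^n
4^n = 4 → n = 1
Order in A: 1

1


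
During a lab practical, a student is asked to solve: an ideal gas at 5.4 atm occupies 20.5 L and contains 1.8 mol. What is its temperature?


PV = nRT  (R = 0.08206 L·atm/(mol·K))
T = PV/(nR) = 5.4×20.5/(1.8×0.08206)
= 110.70/0.147708
= 749.45 K

749.45 K


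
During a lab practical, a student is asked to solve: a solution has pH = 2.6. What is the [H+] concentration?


[H+] = 10^(-pH) = 10^(-2.6)
= 2.51×10^-3 M

2.51×10^-3 M


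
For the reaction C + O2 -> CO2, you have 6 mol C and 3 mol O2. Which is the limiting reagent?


Mole ratio available / coefficient:
  C: 6/1 = 6.000
  O2: 3/1 = 3.000
Smaller ratio is limiting.

O2


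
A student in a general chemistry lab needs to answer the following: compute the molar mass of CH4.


M(CH4) = 1×12.01 + 4×1.008
= 12.01 + 4.03
= 16.04 g/mol

16.04 g/mol


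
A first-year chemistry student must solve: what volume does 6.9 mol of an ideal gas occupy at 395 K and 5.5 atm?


PV = nRT  (R = 0.08206 L·atm/(mol·K))
V = nRT/P = 6.9×0.08206×395/5.5
= 40.664 L

40.664 L


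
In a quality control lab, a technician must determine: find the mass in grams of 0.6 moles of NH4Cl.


M(NH4Cl) = 53.49 g/mol
mass = n × M = 0.6 × 53.49 = 32.09 g

32.09 g


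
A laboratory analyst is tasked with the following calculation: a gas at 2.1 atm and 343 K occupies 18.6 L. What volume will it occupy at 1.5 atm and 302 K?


P1V1/T1 = P2V2/T2
V2 = P1V1T2/(T1P2)
= 2.1×18.6×302/(343×1.5)
= 22.927 L

22.927 L


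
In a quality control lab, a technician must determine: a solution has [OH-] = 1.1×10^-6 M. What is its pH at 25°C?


pOH = -log10([OH-]) = -log10(1.1×10^-6)
= 6 - log10(1.1) = 5.96
pH = 14 - pOH = 14 - 5.96 = 8.04

8.04


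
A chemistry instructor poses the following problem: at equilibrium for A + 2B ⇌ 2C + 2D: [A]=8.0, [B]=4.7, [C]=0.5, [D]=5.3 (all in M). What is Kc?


Kc = [C]^2[D]^2/([A][B]^2)
= (0.5^2 × 5.3^2)/(8.0^1 × 4.7^2)
= 7.0225/176.72
= 0.03974

0.03974


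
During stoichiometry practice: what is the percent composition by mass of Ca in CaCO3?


M(CaCO3) = 1×40.08 + 1×12.01 + 3×16.0 = 100.09 g/mol
Mass of Ca = 1 × 40.08 = 40.08 g/mol
% Ca = 40.08/100.09 × 100 = 40.04%

40.04%


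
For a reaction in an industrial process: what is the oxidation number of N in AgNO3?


(+1) + x + 3(-2) = 0, so x = +5
Oxidation number: +5

+5


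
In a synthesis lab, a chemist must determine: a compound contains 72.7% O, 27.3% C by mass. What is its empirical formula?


Assume 100 g sample. Moles of each element:
  O: 72.7/16.0 = 4.544 mol
  C: 27.3/12.01 = 2.273 mol
Divide by smallest (2.273):
  O: 4.544/2.273 = 2.0
  C: 2.273/2.273 = 1.0
Empirical formula: CO2

CO2


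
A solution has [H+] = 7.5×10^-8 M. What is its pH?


pH = -log10([H+]) = -log10(7.5×10^-8)
= 8 - log10(7.5)
= 8 - 0.88
= 7.12

7.12


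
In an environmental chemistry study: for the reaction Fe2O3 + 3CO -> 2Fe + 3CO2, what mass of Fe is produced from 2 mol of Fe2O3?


Mole ratio Fe:Fe2O3 = 2:1
n(Fe) = 2 × 2/1 = 4.000 mol
mass = 4.000 × 55.85 = 223.4 g

223.4 g


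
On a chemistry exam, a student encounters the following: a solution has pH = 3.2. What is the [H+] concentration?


[H+] = 10^(-pH) = 10^(-3.2)
= 6.31×10^-4 M

6.31×10^-4 M


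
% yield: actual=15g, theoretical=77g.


% yield = actual/theoretical × 100
= 15/77 × 100
= 19.48%

19.48%


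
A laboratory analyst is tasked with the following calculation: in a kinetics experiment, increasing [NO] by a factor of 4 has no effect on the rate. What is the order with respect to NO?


rate ∝ [NO]^n
rate ∝ [NO]^0
Order in NO: 0

0


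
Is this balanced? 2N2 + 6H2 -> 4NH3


Equation: 2N2 + 6H2 -> 4NH3
Check atoms: H: 12=12, N: 4=4
Balanced

Yes, balanced


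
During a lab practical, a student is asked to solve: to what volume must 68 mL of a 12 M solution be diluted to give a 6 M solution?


C1V1 = C2V2
12 × 68 = 6 × V2
V2 = 816/6 = 136.0 mL

136.0 mL


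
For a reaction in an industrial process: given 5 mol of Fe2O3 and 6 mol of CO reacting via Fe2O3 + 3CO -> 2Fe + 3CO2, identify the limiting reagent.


Mole ratio available / coefficient:
  Fe2O3: 5/1 = 5.000
  CO: 6/3 = 2.000
Smaller ratio is limiting.

CO


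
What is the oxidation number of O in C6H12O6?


O is usually -2
Oxidation number: -2

-2


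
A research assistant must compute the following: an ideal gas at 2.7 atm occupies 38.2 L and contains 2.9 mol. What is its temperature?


PV = nRT  (R = 0.08206 L·atm/(mol·K))
T = PV/(nR) = 2.7×38.2/(2.9×0.08206)
= 103.14/0.237974
= 433.41 K

433.41 K


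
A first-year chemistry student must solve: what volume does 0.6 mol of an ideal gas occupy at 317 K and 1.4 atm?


PV = nRT  (R = 0.08206 L·atm/(mol·K))
V = nRT/P = 0.6×0.08206×317/1.4
= 11.148 L

11.148 L


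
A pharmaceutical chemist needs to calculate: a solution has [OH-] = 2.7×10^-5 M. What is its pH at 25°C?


pOH = -log10([OH-]) = -log10(2.7×10^-5)
= 5 - log10(2.7) = 4.57
pH = 14 - pOH = 14 - 4.57 = 9.43

9.43


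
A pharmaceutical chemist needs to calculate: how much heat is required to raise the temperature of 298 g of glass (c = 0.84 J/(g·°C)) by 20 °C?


q = mcΔT = 298 × 0.84 × 20
= 5006.40 J

5006.40 J


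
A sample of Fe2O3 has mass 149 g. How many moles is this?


M(Fe2O3) = 159.7 g/mol
n = mass/M = 149/159.7 = 0.933 mol

0.933 mol


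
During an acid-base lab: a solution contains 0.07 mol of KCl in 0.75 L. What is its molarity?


M = n/V = 0.07/0.75 = 0.093 mol/L

0.093 M


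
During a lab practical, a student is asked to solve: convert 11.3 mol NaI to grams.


M(NaI) = 149.89 g/mol
mass = n × M = 11.3 × 149.89 = 1693.76 g

1693.76 g


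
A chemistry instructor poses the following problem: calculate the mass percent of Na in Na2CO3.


M(Na2CO3) = 2×22.99 + 1×12.01 + 3×16.0 = 105.99 g/mol
Mass of Na = 2 × 22.99 = 45.98 g/mol
% Na = 45.98/105.99 × 100 = 43.38%

43.38%


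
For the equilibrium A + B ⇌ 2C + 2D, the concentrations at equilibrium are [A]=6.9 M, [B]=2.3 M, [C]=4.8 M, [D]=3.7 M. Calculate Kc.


Kc = [C]^2[D]^2/([A][B])
= (4.8^2 × 3.7^2)/(6.9^1 × 2.3^1)
= 315.4176/15.87
= 19.88

19.88


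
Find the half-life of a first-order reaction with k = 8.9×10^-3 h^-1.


t½ = ln2/k = 0.693147/(8.9×10^-3 h^-1)
= 77.88 h

77.88 h


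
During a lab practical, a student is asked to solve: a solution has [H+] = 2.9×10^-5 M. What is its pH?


pH = -log10([H+]) = -log10(2.9×10^-5)
= 5 - log10(2.9)
= 5 - 0.46
= 4.54

4.54


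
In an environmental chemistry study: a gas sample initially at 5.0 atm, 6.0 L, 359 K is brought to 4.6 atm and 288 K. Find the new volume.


P1V1/T1 = P2V2/T2
V2 = P1V1T2/(T1P2)
= 5.0×6.0×288/(359×4.6)
= 5.232 L

5.232 L


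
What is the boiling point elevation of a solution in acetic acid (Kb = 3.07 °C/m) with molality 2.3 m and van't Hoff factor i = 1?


ΔTb = Kb × m × i
= 3.07 × 2.3 × 1
= 7.061 °C

7.061 °C


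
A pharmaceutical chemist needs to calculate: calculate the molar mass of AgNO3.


M(AgNO3) = 1×107.87 + 1×14.01 + 3×16.0
= 107.87 + 14.01 + 48.0
= 169.88 g/mol

169.88 g/mol


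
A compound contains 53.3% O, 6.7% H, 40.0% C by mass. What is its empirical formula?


Assume 100 g sample. Moles of each element:
  O: 53.3/16.0 = 3.331 mol
  H: 6.7/1.008 = 6.647 mol
  C: 40.0/12.01 = 3.331 mol
Divide by smallest (3.331):
  O: 3.331/3.331 = 1.0
  H: 6.647/3.331 = 2.0
  C: 3.331/3.331 = 1.0
Empirical formula: CH2O

CH2O


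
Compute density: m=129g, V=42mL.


ρ = mass/volume
= 129/42
= 3.071 g/mL

3.071 g/mL


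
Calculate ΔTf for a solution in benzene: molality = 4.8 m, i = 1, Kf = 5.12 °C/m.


ΔTf = Kf × m × i
= 5.12 × 4.8 × 1
= 24.576 °C

24.576 °C


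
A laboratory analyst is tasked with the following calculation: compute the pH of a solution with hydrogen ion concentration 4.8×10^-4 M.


pH = -log10([H+]) = -log10(4.8×10^-4)
= 4 - log10(4.8)
= 4 - 0.68
= 3.32

3.32


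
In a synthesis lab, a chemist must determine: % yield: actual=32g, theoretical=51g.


% yield = actual/theoretical × 100
= 32/51 × 100
= 62.75%

62.75%


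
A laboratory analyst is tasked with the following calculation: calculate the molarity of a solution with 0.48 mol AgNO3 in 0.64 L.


M = n/V = 0.48/0.64 = 0.750 mol/L

0.750 M


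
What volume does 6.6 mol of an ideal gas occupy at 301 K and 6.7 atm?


PV = nRT  (R = 0.08206 L·atm/(mol·K))
V = nRT/P = 6.6×0.08206×301/6.7
= 24.331 L

24.331 L


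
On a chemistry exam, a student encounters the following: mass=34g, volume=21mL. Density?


ρ = mass/volume
= 34/21
= 1.619 g/mL

1.619 g/mL


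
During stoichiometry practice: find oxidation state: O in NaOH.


O is usually -2
Oxidation number: -2

-2


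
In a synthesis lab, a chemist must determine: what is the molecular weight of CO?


M(CO) = 1×12.01 + 1×16.0
= 12.01 + 16.0
= 28.01 g/mol

28.01 g/mol


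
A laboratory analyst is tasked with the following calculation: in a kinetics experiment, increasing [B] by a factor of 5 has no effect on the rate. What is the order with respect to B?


rate ∝ [B]^n
rate ∝ [B]^0
Order in B: 0

0


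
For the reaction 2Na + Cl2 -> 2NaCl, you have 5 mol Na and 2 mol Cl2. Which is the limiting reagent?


Mole ratio available / coefficient:
  Na: 5/2 = 2.500
  Cl2: 2/1 = 2.000
Smaller ratio is limiting.

Cl2


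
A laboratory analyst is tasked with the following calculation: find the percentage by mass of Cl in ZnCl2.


M(ZnCl2) = 1×65.38 + 2×35.45 = 136.28 g/mol
Mass of Cl = 2 × 35.45 = 70.90 g/mol
% Cl = 70.90/136.28 × 100 = 52.03%

52.03%


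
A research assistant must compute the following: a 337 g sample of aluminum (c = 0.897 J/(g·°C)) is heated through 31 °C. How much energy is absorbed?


q = mcΔT = 337 × 0.897 × 31
= 9370.96 J

9370.96 J


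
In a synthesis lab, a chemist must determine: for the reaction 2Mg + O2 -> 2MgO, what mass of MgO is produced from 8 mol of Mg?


Mole ratio MgO:Mg = 2:2
n(MgO) = 8 × 2/2 = 8.000 mol
mass = 8.000 × 40.31 = 322.48 g

322.48 g


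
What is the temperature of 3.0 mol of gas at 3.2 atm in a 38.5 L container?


PV = nRT  (R = 0.08206 L·atm/(mol·K))
T = PV/(nR) = 3.2×38.5/(3.0×0.08206)
= 123.20/0.246180
= 500.45 K

500.45 K


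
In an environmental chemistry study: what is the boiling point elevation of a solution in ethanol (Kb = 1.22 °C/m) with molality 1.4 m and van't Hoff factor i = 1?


ΔTb = Kb × m × i
= 1.22 × 1.4 × 1
= 1.708 °C

1.708 °C


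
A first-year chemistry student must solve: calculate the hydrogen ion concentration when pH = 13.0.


[H+] = 10^(-pH) = 10^(-13.0)
= 1.0×10^-13 M

1.0×10^-13 M


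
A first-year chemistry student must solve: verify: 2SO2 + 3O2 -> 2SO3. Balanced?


Equation: 2SO2 + 3O2 -> 2SO3
Check atoms: O: 10≠6, S: 2=2
Not balanced

No, not balanced


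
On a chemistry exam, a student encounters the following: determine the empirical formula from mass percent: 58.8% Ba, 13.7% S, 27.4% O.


Assume 100 g sample. Moles of each element:
  Ba: 58.8/137.33 = 0.428 mol
  S: 13.7/32.07 = 0.427 mol
  O: 27.4/16.0 = 1.712 mol
Divide by smallest (0.427):
  Ba: 0.428/0.427 = 1.0
  S: 0.427/0.427 = 1.0
  O: 1.712/0.427 = 4.01
Empirical formula: BaSO4

BaSO4


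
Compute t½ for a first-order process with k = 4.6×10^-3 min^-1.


t½ = ln2/k = 0.693147/(4.6×10^-3 min^-1)
= 150.7 min

150.7 min


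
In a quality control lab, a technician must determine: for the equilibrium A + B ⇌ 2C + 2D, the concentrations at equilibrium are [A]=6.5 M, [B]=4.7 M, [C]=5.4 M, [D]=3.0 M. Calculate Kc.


Kc = [C]^2[D]^2/([A][B])
= (5.4^2 × 3.0^2)/(6.5^1 × 4.7^1)
= 262.44/30.55
= 8.591

8.591


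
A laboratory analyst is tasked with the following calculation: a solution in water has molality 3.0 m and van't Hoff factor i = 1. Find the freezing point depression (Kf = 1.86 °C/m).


ΔTf = Kf × m × i
= 1.86 × 3.0 × 1
= 5.58 °C

5.58 °C


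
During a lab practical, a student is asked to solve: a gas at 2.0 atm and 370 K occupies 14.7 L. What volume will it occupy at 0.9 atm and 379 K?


P1V1/T1 = P2V2/T2
V2 = P1V1T2/(T1P2)
= 2.0×14.7×379/(370×0.9)
= 33.461 L

33.461 L


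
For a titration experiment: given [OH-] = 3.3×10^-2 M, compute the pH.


pOH = -log10([OH-]) = -log10(3.3×10^-2)
= 2 - log10(3.3) = 1.48
pH = 14 - pOH = 14 - 1.48 = 12.52

12.52


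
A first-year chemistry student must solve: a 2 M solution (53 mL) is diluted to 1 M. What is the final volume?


C1V1 = C2V2
2 × 53 = 1 × V2
V2 = 106/1 = 106.0 mL

106.0 mL


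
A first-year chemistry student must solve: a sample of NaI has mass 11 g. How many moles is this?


M(NaI) = 149.89 g/mol
n = mass/M = 11/149.89 = 0.0734 mol

0.0734 mol


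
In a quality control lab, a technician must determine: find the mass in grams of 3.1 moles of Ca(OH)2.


M(Ca(OH)2) = 74.1 g/mol
mass = n × M = 3.1 × 74.1 = 229.71 g

229.71 g


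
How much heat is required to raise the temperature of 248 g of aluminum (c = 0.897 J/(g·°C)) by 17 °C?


q = mcΔT = 248 × 0.897 × 17
= 3781.75 J

3781.75 J


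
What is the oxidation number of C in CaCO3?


(+2) + x + 3(-2) = 0, so x = +4
Oxidation number: +4

+4


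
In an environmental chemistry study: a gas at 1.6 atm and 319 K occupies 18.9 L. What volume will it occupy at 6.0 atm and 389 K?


P1V1/T1 = P2V2/T2
V2 = P1V1T2/(T1P2)
= 1.6×18.9×389/(319×6.0)
= 6.146 L

6.146 L


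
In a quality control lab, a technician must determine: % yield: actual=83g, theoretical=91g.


% yield = actual/theoretical × 100
= 83/91 × 100
= 91.21%

91.21%


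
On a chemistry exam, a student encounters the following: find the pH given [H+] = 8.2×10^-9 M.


pH = -log10([H+]) = -log10(8.2×10^-9)
= 9 - log10(8.2)
= 9 - 0.91
= 8.09

8.09


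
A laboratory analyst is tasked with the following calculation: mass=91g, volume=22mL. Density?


ρ = mass/volume
= 91/22
= 4.136 g/mL

4.136 g/mL


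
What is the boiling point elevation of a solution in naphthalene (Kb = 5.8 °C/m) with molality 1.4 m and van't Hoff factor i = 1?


ΔTb = Kb × m × i
= 5.8 × 1.4 × 1
= 8.12 °C

8.12 °C


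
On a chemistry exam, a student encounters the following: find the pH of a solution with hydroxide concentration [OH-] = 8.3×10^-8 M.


pOH = -log10([OH-]) = -log10(8.3×10^-8)
= 8 - log10(8.3) = 7.08
pH = 14 - pOH = 14 - 7.08 = 6.92

6.92


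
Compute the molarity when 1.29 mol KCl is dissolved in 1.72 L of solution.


M = n/V = 1.29/1.72 = 0.750 mol/L

0.750 M


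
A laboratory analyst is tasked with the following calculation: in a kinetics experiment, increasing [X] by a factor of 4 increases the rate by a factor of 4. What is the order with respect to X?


rate ∝ [X]^n
4^n = 4 → n = 1
Order in X: 1

1


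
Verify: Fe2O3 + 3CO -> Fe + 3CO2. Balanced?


Equation: Fe2O3 + 3CO -> Fe + 3CO2
Check atoms: C: 3=3, Fe: 2≠1, O: 6=6
Not balanced

No, not balanced


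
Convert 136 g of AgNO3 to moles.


M(AgNO3) = 169.88 g/mol
n = mass/M = 136/169.88 = 0.8006 mol

0.8006 mol


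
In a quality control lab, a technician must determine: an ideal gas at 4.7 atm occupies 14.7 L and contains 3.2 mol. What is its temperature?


PV = nRT  (R = 0.08206 L·atm/(mol·K))
T = PV/(nR) = 4.7×14.7/(3.2×0.08206)
= 69.09/0.262592
= 263.11 K

263.11 K


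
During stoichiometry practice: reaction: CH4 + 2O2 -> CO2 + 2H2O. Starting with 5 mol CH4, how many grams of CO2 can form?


Mole ratio CO2:CH4 = 1:1
n(CO2) = 5 × 1/1 = 5.000 mol
mass = 5.000 × 44.01 = 220.05 g

220.05 g


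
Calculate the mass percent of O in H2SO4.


M(H2SO4) = 2×1.008 + 1×32.07 + 4×16.0 = 98.086 g/mol
Mass of O = 4 × 16.0 = 64.00 g/mol
% O = 64.00/98.086 × 100 = 65.25%

65.25%


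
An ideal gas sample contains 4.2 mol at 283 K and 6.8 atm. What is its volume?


PV = nRT  (R = 0.08206 L·atm/(mol·K))
V = nRT/P = 4.2×0.08206×283/6.8
= 14.344 L

14.344 L


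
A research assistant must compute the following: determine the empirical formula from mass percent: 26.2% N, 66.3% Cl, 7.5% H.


Assume 100 g sample. Moles of each element:
  N: 26.2/14.01 = 1.87 mol
  Cl: 66.3/35.45 = 1.87 mol
  H: 7.5/1.008 = 7.44 mol
Divide by smallest (1.87):
  N: 1.87/1.87 = 1.0
  Cl: 1.87/1.87 = 1.0
  H: 7.44/1.87 = 3.98
Empirical formula: NH4Cl

NH4Cl


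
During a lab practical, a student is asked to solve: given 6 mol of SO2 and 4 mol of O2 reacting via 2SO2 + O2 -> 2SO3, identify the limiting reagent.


Mole ratio available / coefficient:
  SO2: 6/2 = 3.000
  O2: 4/1 = 4.000
Smaller ratio is limiting.

SO2


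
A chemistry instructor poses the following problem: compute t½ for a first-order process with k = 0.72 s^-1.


t½ = ln2/k = 0.693147/(0.72 s^-1)
= 0.9627 s

0.9627 s


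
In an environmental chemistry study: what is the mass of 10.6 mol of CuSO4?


M(CuSO4) = 159.62 g/mol
mass = n × M = 10.6 × 159.62 = 1691.97 g

1691.97 g


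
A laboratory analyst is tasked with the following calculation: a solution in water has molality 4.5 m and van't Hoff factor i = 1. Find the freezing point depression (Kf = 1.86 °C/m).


ΔTf = Kf × m × i
= 1.86 × 4.5 × 1
= 8.37 °C

8.37 °C


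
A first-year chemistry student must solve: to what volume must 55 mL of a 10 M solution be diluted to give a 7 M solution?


C1V1 = C2V2
10 × 55 = 7 × V2
V2 = 550/7 = 78.57 mL

78.57 mL


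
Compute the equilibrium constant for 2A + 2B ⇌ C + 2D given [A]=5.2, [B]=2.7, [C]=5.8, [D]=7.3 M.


Kc = [C][D]^2/([A]^2[B]^2)
= (5.8^1 × 7.3^2)/(5.2^2 × 2.7^2)
= 309.082/197.1216
= 1.568

1.568


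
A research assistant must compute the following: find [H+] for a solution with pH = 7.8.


[H+] = 10^(-pH) = 10^(-7.8)
= 1.58×10^-8 M

1.58×10^-8 M


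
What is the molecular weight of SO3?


M(SO3) = 1×32.07 + 3×16.0
= 32.07 + 48.0
= 80.07 g/mol

80.07 g/mol


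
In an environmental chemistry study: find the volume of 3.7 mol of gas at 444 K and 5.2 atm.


PV = nRT  (R = 0.08206 L·atm/(mol·K))
V = nRT/P = 3.7×0.08206×444/5.2
= 25.925 L

25.925 L


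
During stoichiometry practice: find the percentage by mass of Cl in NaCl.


M(NaCl) = 1×22.99 + 1×35.45 = 58.44 g/mol
Mass of Cl = 1 × 35.45 = 35.45 g/mol
% Cl = 35.45/58.44 × 100 = 60.66%

60.66%


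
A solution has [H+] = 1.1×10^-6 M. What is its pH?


pH = -log10([H+]) = -log10(1.1×10^-6)
= 6 - log10(1.1)
= 6 - 0.04
= 5.96

5.96


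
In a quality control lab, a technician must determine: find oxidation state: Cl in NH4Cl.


halide: -1
Oxidation number: -1

-1


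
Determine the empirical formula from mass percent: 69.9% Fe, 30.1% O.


Assume 100 g sample. Moles of each element:
  Fe: 69.9/55.85 = 1.252 mol
  O: 30.1/16.0 = 1.881 mol
Divide by smallest (1.252):
  Fe: 1.252/1.252 = 1.0
  O: 1.881/1.252 = 1.5
Multiply all ratios by 2 to obtain whole numbers.
Empirical formula: Fe2O3

Fe2O3


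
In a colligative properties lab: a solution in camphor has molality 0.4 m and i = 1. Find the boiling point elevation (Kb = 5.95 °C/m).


ΔTb = Kb × m × i
= 5.95 × 0.4 × 1
= 2.38 °C

2.38 °C


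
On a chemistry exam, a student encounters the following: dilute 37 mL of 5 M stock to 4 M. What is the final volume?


C1V1 = C2V2
5 × 37 = 4 × V2
V2 = 185/4 = 46.25 mL

46.25 mL


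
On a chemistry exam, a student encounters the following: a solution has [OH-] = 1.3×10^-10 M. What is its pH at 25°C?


pOH = -log10([OH-]) = -log10(1.3×10^-10)
= 10 - log10(1.3) = 9.89
pH = 14 - pOH = 14 - 9.89 = 4.11

4.11


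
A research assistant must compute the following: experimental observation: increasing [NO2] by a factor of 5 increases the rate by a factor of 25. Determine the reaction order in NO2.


rate ∝ [NO2]^n
5^n = 25 → n = 2
Order in NO2: 2

2


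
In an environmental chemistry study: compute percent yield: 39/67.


% yield = actual/theoretical × 100
= 39/67 × 100
= 58.21%

58.21%


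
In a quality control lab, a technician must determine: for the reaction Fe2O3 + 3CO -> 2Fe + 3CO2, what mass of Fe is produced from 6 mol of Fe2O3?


Mole ratio Fe:Fe2O3 = 2:1
n(Fe) = 6 × 2/1 = 12.000 mol
mass = 12.000 × 55.85 = 670.2 g

670.2 g


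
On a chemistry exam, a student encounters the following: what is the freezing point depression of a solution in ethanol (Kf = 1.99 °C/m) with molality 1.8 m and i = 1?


ΔTf = Kf × m × i
= 1.99 × 1.8 × 1
= 3.582 °C

3.582 °C


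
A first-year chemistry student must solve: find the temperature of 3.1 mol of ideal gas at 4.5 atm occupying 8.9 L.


PV = nRT  (R = 0.08206 L·atm/(mol·K))
T = PV/(nR) = 4.5×8.9/(3.1×0.08206)
= 40.05/0.254386
= 157.44 K

157.44 K


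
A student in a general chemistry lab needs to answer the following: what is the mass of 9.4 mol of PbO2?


M(PbO2) = 239.2 g/mol
mass = n × M = 9.4 × 239.2 = 2248.48 g

2248.48 g


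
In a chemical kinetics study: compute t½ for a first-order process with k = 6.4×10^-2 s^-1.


t½ = ln2/k = 0.693147/(6.4×10^-2 s^-1)
= 10.83 s

10.83 s


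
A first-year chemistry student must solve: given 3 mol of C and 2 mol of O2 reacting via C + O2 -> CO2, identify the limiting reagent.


Mole ratio available / coefficient:
  C: 3/1 = 3.000
  O2: 2/1 = 2.000
Smaller ratio is limiting.

O2


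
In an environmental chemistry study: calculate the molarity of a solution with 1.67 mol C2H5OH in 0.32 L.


M = n/V = 1.67/0.32 = 5.219 mol/L

5.219 M


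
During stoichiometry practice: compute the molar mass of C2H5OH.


M(C2H5OH) = 2×12.01 + 6×1.008 + 1×16.0
= 24.02 + 6.05 + 16.0
= 46.07 g/mol

46.07 g/mol


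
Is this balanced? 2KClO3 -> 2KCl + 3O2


Equation: 2KClO3 -> 2KCl + 3O2
Check atoms: Cl: 2=2, K: 2=2, O: 6=6
Balanced

Yes, balanced


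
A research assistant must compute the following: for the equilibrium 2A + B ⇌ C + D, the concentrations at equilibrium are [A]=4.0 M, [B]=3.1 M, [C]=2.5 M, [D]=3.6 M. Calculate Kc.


Kc = [C][D]/([A]^2[B])
= (2.5^1 × 3.6^1)/(4.0^2 × 3.1^1)
= 9/49.6
= 0.1815

0.1815


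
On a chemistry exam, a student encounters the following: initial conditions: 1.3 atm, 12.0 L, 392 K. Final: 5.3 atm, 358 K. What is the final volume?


P1V1/T1 = P2V2/T2
V2 = P1V1T2/(T1P2)
= 1.3×12.0×358/(392×5.3)
= 2.688 L

2.688 L


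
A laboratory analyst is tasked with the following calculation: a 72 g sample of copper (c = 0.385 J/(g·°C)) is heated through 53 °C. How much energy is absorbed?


q = mcΔT = 72 × 0.385 × 53
= 1469.16 J

1469.16 J


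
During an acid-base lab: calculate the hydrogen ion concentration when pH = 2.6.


[H+] = 10^(-pH) = 10^(-2.6)
= 2.51×10^-3 M

2.51×10^-3 M


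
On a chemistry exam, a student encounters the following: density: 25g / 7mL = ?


ρ = mass/volume
= 25/7
= 3.571 g/mL

3.571 g/mL


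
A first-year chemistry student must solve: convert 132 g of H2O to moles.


M(H2O) = 18.02 g/mol
n = mass/M = 132/18.02 = 7.3252 mol

7.3252 mol


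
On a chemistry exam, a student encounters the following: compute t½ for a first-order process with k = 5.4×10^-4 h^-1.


t½ = ln2/k = 0.693147/(5.4×10^-4 h^-1)
= 1284 h

1284 h


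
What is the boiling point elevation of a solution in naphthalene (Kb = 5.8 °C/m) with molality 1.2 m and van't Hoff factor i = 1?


ΔTb = Kb × m × i
= 5.8 × 1.2 × 1
= 6.96 °C

6.96 °C


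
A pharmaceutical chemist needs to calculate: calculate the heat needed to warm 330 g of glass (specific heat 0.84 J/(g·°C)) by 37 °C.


q = mcΔT = 330 × 0.84 × 37
= 10256.40 J

10256.40 J


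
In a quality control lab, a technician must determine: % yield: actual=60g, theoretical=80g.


% yield = actual/theoretical × 100
= 60/80 × 100
= 75.0%

75.0%


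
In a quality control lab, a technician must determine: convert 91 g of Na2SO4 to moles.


M(Na2SO4) = 142.05 g/mol
n = mass/M = 91/142.05 = 0.6406 mol

0.6406 mol


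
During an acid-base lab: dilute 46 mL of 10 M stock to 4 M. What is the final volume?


C1V1 = C2V2
10 × 46 = 4 × V2
V2 = 460/4 = 115.0 mL

115.0 mL


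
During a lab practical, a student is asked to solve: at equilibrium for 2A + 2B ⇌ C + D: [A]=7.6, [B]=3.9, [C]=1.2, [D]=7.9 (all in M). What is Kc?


Kc = [C][D]/([A]^2[B]^2)
= (1.2^1 × 7.9^1)/(7.6^2 × 3.9^2)
= 9.48/878.5296
= 0.01079

0.01079


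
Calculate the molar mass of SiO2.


M(SiO2) = 1×28.09 + 2×16.0
= 28.09 + 32.0
= 60.09 g/mol

60.09 g/mol


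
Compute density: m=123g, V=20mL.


ρ = mass/volume
= 123/20
= 6.15 g/mL

6.15 g/mL


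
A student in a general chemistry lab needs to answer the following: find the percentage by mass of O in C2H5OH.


M(C2H5OH) = 2×12.01 + 6×1.008 + 1×16.0 = 46.068 g/mol
Mass of O = 1 × 16.0 = 16.00 g/mol
% O = 16.00/46.068 × 100 = 34.73%

34.73%


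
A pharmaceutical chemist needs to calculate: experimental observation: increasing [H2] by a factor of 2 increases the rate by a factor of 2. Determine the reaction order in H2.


rate ∝ [H2]^n
2^n = 2 → n = 1
Order in H2: 1

1


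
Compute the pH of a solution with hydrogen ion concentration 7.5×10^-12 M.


pH = -log10([H+]) = -log10(7.5×10^-12)
= 12 - log10(7.5)
= 12 - 0.88
= 11.12

11.12


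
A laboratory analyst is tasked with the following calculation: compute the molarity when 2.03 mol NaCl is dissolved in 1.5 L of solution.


M = n/V = 2.03/1.5 = 1.353 mol/L

1.353 M


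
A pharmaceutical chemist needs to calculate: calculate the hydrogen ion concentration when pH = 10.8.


[H+] = 10^(-pH) = 10^(-10.8)
= 1.58×10^-11 M

1.58×10^-11 M


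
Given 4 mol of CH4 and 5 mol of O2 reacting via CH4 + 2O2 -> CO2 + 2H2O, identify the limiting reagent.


Mole ratio available / coefficient:
  CH4: 4/1 = 4.000
  O2: 5/2 = 2.500
Smaller ratio is limiting.

O2


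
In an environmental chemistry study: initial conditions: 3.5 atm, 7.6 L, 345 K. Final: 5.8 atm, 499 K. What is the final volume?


P1V1/T1 = P2V2/T2
V2 = P1V1T2/(T1P2)
= 3.5×7.6×499/(345×5.8)
= 6.633 L

6.633 L


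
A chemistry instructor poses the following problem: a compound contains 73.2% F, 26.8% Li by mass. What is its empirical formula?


Assume 100 g sample. Moles of each element:
  F: 73.2/19.0 = 3.853 mol
  Li: 26.8/6.94 = 3.862 mol
Divide by smallest (3.853):
  F: 3.853/3.853 = 1.0
  Li: 3.862/3.853 = 1.0
Empirical formula: LiF

LiF


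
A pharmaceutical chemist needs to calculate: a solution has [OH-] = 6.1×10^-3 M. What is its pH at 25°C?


pOH = -log10([OH-]) = -log10(6.1×10^-3)
= 3 - log10(6.1) = 2.21
pH = 14 - pOH = 14 - 2.21 = 11.79

11.79


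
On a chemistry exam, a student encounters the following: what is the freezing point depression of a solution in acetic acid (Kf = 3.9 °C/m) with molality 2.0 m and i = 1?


ΔTf = Kf × m × i
= 3.9 × 2.0 × 1
= 7.8 °C

7.8 °C


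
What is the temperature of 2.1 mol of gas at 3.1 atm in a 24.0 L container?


PV = nRT  (R = 0.08206 L·atm/(mol·K))
T = PV/(nR) = 3.1×24.0/(2.1×0.08206)
= 74.40/0.172326
= 431.74 K

431.74 K


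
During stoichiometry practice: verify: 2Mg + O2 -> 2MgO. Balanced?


Equation: 2Mg + O2 -> 2MgO
Check atoms: Mg: 2=2, O: 2=2
Balanced

Yes, balanced


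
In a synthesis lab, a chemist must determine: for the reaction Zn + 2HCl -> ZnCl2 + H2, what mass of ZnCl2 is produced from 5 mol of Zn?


Mole ratio ZnCl2:Zn = 1:1
n(ZnCl2) = 5 × 1/1 = 5.000 mol
mass = 5.000 × 136.28 = 681.4 g

681.4 g


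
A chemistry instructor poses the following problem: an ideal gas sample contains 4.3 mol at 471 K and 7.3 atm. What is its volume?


PV = nRT  (R = 0.08206 L·atm/(mol·K))
V = nRT/P = 4.3×0.08206×471/7.3
= 22.767 L

22.767 L


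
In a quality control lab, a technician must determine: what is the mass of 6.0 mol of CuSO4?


M(CuSO4) = 159.62 g/mol
mass = n × M = 6.0 × 159.62 = 957.72 g

957.72 g


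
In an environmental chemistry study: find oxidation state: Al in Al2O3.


Al is +3
Oxidation number: +3

+3


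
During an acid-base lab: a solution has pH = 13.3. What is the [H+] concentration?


[H+] = 10^(-pH) = 10^(-13.3)
= 5.01×10^-14 M

5.01×10^-14 M


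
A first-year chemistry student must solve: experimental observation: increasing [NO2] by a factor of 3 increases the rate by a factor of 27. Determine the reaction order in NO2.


rate ∝ [NO2]^n
3^n = 27 → n = 3
Order in NO2: 3

3


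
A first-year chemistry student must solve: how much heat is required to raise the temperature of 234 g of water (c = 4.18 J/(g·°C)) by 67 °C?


q = mcΔT = 234 × 4.18 × 67
= 65534.04 J

65534.04 J


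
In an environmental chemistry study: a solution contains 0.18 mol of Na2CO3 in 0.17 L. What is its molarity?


M = n/V = 0.18/0.17 = 1.059 mol/L

1.059 M


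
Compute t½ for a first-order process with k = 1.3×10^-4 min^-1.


t½ = ln2/k = 0.693147/(1.3×10^-4 min^-1)
= 5332 min

5332 min


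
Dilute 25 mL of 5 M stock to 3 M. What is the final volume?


C1V1 = C2V2
5 × 25 = 3 × V2
V2 = 125/3 = 41.67 mL

41.67 mL


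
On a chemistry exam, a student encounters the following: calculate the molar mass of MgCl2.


M(MgCl2) = 1×24.31 + 2×35.45
= 24.31 + 70.9
= 95.21 g/mol

95.21 g/mol


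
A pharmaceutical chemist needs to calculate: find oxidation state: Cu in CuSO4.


Sulfate is -2, so Cu = +2
Oxidation number: +2

+2


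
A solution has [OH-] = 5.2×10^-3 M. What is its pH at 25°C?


pOH = -log10([OH-]) = -log10(5.2×10^-3)
= 3 - log10(5.2) = 2.28
pH = 14 - pOH = 14 - 2.28 = 11.72

11.72


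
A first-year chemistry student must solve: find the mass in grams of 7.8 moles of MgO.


M(MgO) = 40.31 g/mol
mass = n × M = 7.8 × 40.31 = 314.42 g

314.42 g


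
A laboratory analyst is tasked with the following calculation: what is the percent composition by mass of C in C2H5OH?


M(C2H5OH) = 2×12.01 + 6×1.008 + 1×16.0 = 46.068 g/mol
Mass of C = 2 × 12.01 = 24.02 g/mol
% C = 24.02/46.068 × 100 = 52.14%

52.14%


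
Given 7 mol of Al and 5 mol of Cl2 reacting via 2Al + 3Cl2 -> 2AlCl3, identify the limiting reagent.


Mole ratio available / coefficient:
  Al: 7/2 = 3.500
  Cl2: 5/3 = 1.667
Smaller ratio is limiting.

Cl2


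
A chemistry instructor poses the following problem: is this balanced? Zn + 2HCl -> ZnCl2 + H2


Equation: Zn + 2HCl -> ZnCl2 + H2
Check atoms: Cl: 2=2, H: 2=2, Zn: 1=1
Balanced

Yes, balanced


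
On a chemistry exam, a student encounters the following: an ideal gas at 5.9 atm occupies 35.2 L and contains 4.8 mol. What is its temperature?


PV = nRT  (R = 0.08206 L·atm/(mol·K))
T = PV/(nR) = 5.9×35.2/(4.8×0.08206)
= 207.68/0.393888
= 527.26 K

527.26 K


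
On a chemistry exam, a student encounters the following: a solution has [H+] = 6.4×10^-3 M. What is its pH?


pH = -log10([H+]) = -log10(6.4×10^-3)
= 3 - log10(6.4)
= 3 - 0.81
= 2.19

2.19


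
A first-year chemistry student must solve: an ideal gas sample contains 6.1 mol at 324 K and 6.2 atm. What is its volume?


PV = nRT  (R = 0.08206 L·atm/(mol·K))
V = nRT/P = 6.1×0.08206×324/6.2
= 26.159 L

26.159 L


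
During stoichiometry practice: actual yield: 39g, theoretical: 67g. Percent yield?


% yield = actual/theoretical × 100
= 39/67 × 100
= 58.21%

58.21%


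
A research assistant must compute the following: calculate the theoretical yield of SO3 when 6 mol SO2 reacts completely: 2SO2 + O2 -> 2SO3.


Mole ratio SO3:SO2 = 2:2
n(SO3) = 6 × 2/2 = 6.000 mol
mass = 6.000 × 80.07 = 480.42 g

480.42 g


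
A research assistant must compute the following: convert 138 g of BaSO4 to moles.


M(BaSO4) = 233.4 g/mol
n = mass/M = 138/233.4 = 0.5913 mol

0.5913 mol


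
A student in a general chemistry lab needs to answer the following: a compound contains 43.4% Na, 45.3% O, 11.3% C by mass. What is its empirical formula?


Assume 100 g sample. Moles of each element:
  Na: 43.4/22.99 = 1.888 mol
  O: 45.3/16.0 = 2.831 mol
  C: 11.3/12.01 = 0.941 mol
Divide by smallest (0.941):
  Na: 1.888/0.941 = 2.01
  O: 2.831/0.941 = 3.01
  C: 0.941/0.941 = 1.0
Empirical formula: Na2CO3

Na2CO3


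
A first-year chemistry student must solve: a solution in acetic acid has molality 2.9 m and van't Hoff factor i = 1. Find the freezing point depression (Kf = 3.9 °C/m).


ΔTf = Kf × m × i
= 3.9 × 2.9 × 1
= 11.31 °C

11.31 °C


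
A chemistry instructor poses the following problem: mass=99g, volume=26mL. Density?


ρ = mass/volume
= 99/26
= 3.808 g/mL

3.808 g/mL


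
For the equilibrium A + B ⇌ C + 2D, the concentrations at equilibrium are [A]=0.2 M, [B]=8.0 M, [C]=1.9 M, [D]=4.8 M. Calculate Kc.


Kc = [C][D]^2/([A][B])
= (1.9^1 × 4.8^2)/(0.2^1 × 8.0^1)
= 43.776/1.6
= 27.36

27.36


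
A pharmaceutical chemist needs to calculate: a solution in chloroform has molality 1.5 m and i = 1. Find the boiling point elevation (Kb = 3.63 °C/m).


ΔTb = Kb × m × i
= 3.63 × 1.5 × 1
= 5.445 °C

5.445 °C


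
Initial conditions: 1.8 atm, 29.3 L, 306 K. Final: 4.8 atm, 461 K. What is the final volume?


P1V1/T1 = P2V2/T2
V2 = P1V1T2/(T1P2)
= 1.8×29.3×461/(306×4.8)
= 16.553 L

16.553 L


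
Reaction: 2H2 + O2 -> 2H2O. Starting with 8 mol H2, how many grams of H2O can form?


Mole ratio H2O:H2 = 2:2
n(H2O) = 8 × 2/2 = 8.000 mol
mass = 8.000 × 18.02 = 144.16 g

144.16 g


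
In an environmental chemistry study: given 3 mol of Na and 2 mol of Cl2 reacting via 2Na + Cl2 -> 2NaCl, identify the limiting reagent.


Mole ratio available / coefficient:
  Na: 3/2 = 1.500
  Cl2: 2/1 = 2.000
Smaller ratio is limiting.

Na


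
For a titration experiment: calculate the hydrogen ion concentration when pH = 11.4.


[H+] = 10^(-pH) = 10^(-11.4)
= 3.98×10^-12 M

3.98×10^-12 M


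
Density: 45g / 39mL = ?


ρ = mass/volume
= 45/39
= 1.154 g/mL

1.154 g/mL


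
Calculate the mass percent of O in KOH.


M(KOH) = 1×39.1 + 1×16.0 + 1×1.008 = 56.108 g/mol
Mass of O = 1 × 16.0 = 16.00 g/mol
% O = 16.00/56.108 × 100 = 28.52%

28.52%


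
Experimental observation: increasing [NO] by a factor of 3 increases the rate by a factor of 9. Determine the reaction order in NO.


rate ∝ [NO]^n
3^n = 9 → n = 2
Order in NO: 2

2


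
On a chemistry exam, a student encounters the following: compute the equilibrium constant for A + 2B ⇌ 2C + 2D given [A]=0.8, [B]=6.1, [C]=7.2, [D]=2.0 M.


Kc = [C]^2[D]^2/([A][B]^2)
= (7.2^2 × 2.0^2)/(0.8^1 × 6.1^2)
= 207.36/29.768
= 6.966

6.966


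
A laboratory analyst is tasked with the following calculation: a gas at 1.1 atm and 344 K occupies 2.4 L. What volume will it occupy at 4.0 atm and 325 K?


P1V1/T1 = P2V2/T2
V2 = P1V1T2/(T1P2)
= 1.1×2.4×325/(344×4.0)
= 0.624 L

0.624 L


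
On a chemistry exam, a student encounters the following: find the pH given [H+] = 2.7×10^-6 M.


pH = -log10([H+]) = -log10(2.7×10^-6)
= 6 - log10(2.7)
= 6 - 0.43
= 5.57

5.57


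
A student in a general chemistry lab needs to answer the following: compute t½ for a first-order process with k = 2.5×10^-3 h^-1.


t½ = ln2/k = 0.693147/(2.5×10^-3 h^-1)
= 277.3 h

277.3 h


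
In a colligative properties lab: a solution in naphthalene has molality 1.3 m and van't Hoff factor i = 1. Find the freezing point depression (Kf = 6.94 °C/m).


ΔTf = Kf × m × i
= 6.94 × 1.3 × 1
= 9.022 °C

9.022 °C


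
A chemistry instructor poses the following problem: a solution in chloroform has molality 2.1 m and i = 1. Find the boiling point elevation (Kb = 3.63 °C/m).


ΔTb = Kb × m × i
= 3.63 × 2.1 × 1
= 7.623 °C

7.623 °C


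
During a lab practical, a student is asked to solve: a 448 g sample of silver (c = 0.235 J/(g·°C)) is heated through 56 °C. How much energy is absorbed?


q = mcΔT = 448 × 0.235 × 56
= 5895.68 J

5895.68 J


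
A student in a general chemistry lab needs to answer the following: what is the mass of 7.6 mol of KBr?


M(KBr) = 119.0 g/mol
mass = n × M = 7.6 × 119.0 = 904.40 g

904.40 g


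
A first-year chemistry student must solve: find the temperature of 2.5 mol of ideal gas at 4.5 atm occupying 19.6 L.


PV = nRT  (R = 0.08206 L·atm/(mol·K))
T = PV/(nR) = 4.5×19.6/(2.5×0.08206)
= 88.20/0.205150
= 429.93 K

429.93 K


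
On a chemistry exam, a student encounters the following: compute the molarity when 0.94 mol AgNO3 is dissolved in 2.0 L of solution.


M = n/V = 0.94/2.0 = 0.470 mol/L

0.470 M


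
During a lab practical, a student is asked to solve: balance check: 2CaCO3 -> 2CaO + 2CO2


Equation: 2CaCO3 -> 2CaO + 2CO2
Check atoms: C: 2=2, Ca: 2=2, O: 6=6
Balanced

Yes, balanced


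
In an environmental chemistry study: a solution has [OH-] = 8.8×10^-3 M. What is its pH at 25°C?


pOH = -log10([OH-]) = -log10(8.8×10^-3)
= 3 - log10(8.8) = 2.06
pH = 14 - pOH = 14 - 2.06 = 11.94

11.94


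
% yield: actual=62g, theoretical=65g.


% yield = actual/theoretical × 100
= 62/65 × 100
= 95.38%

95.38%


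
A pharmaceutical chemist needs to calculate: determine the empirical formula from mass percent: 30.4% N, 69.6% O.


Assume 100 g sample. Moles of each element:
  N: 30.4/14.01 = 2.17 mol
  O: 69.6/16.0 = 4.35 mol
Divide by smallest (2.17):
  N: 2.17/2.17 = 1.0
  O: 4.35/2.17 = 2.0
Empirical formula: NO2

NO2
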